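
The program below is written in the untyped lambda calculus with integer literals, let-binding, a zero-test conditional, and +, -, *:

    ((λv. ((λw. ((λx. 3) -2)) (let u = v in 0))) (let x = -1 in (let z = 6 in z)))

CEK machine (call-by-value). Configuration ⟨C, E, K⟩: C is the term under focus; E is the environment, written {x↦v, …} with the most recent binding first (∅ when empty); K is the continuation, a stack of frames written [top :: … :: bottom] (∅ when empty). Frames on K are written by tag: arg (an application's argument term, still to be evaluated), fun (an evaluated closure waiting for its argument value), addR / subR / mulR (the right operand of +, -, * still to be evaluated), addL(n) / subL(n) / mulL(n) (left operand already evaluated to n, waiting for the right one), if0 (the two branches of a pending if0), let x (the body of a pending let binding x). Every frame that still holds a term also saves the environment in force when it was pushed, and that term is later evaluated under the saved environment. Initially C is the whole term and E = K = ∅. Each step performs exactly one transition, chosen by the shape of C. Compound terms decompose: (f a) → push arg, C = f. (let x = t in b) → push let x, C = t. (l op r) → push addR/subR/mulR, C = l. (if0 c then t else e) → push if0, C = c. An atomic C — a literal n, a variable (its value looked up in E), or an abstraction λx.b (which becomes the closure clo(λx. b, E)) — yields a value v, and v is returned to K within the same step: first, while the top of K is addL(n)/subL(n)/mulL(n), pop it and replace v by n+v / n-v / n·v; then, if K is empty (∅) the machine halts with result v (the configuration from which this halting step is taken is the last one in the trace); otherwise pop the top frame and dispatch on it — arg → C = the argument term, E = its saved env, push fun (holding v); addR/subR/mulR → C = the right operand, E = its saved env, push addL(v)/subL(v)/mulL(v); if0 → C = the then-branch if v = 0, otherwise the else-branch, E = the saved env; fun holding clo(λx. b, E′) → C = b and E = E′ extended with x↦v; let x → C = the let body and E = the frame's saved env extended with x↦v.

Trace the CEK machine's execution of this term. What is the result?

Answer: 3

Execution trace:
[0] <C=((λv. ((λw. ((λx. 3) -2)) (let u = v in 0))) (let x = -1 in (let z = 6 in z))), E=∅, K=∅>
[1] <C=(λv. ((λw. ((λx. 3) -2)) (let u = v in 0))), E=∅, K=[arg]>
[2] <C=(let x = -1 in (let z = 6 in z)), E=∅, K=[fun]>
[3] <C=-1, E=∅, K=[let x :: fun]>
[4] <C=(let z = 6 in z), E={x↦-1}, K=[fun]>
[5] <C=6, E={x↦-1}, K=[let z :: fun]>
[6] <C=z, E={z↦6, x↦-1}, K=[fun]>
[7] <C=((λw. ((λx. 3) -2)) (let u = v in 0)), E={v↦6}, K=∅>
[8] <C=(λw. ((λx. 3) -2)), E={v↦6}, K=[arg]>
[9] <C=(let u = v in 0), E={v↦6}, K=[fun]>
[10] <C=v, E={v↦6}, K=[let u :: fun]>
[11] <C=0, E={u↦6, v↦6}, K=[fun]>
[12] <C=((λx. 3) -2), E={w↦0, v↦6}, K=∅>
[13] <C=(λx. 3), E={w↦0, v↦6}, K=[arg]>
[14] <C=-2, E={w↦0, v↦6}, K=[fun]>
[15] <C=3, E={x↦-2, w↦0, v↦6}, K=∅>
→ final value 3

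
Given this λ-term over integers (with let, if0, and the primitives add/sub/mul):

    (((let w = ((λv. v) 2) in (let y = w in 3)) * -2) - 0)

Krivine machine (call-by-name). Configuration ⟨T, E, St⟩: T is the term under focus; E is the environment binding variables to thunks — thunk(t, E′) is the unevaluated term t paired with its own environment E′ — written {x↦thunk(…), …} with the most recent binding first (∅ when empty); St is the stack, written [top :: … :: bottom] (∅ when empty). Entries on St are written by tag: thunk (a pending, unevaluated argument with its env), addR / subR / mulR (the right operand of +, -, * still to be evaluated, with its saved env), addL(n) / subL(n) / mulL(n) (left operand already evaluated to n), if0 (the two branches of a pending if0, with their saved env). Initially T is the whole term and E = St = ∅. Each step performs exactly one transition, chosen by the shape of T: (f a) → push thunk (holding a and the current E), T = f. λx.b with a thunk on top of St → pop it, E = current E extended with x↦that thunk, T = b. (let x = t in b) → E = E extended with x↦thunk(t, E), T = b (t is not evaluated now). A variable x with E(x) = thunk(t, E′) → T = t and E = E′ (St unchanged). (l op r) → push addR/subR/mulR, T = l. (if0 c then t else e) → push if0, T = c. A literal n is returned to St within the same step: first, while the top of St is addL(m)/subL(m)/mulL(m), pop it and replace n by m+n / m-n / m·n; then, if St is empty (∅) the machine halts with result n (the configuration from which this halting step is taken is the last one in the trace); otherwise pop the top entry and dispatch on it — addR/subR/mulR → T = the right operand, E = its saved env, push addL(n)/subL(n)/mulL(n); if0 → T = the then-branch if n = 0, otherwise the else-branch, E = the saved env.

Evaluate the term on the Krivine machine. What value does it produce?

Answer: -6

Derivation:
t=0: [T=(((let w = ((λv. v) 2) in (let y = w in 3)) * -2) - 0) | E=∅ | St=∅]
t=1: [T=((let w = ((λv. v) 2) in (let y = w in 3)) * -2) | E=∅ | St=[subR]]
t=2: [T=(let w = ((λv. v) 2) in (let y = w in 3)) | E=∅ | St=[mulR :: subR]]
t=3: [T=(let y = w in 3) | E={w↦thunk(((λv. v) 2), ∅)} | St=[mulR :: subR]]
t=4: [T=3 | E={y↦thunk(w, {w↦thunk(((λv. v) 2), ∅)}), w↦thunk(((λv. v) 2), ∅)} | St=[mulR :: subR]]
t=5: [T=-2 | E=∅ | St=[mulL(3) :: subR]]
t=6: [T=0 | E=∅ | St=[subL(-6)]]
→ final value -6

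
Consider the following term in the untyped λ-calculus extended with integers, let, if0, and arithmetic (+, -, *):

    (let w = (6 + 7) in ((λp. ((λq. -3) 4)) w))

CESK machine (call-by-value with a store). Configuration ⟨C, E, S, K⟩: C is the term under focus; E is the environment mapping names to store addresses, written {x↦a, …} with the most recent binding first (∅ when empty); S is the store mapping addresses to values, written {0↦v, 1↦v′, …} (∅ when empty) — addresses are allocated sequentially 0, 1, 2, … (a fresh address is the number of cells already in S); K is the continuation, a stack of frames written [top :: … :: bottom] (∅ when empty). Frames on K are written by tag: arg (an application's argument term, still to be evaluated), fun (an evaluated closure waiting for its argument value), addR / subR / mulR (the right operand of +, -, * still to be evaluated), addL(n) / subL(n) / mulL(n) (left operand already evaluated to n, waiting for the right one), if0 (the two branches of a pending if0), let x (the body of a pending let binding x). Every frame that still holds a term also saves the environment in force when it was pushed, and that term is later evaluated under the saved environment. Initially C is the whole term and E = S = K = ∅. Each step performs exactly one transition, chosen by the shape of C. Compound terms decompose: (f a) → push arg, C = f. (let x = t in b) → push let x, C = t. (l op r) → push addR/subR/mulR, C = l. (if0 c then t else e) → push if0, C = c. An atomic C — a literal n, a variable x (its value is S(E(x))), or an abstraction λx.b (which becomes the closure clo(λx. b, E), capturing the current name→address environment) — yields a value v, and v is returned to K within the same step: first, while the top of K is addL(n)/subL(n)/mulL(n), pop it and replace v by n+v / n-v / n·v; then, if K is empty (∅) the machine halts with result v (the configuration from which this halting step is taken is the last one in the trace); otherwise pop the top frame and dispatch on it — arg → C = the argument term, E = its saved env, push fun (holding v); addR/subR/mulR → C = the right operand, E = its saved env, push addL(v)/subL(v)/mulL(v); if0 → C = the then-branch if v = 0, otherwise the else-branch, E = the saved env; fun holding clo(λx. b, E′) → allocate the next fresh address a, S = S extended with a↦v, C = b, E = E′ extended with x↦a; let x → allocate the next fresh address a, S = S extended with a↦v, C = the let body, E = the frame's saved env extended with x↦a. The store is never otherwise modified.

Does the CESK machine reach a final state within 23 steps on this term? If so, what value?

[0] [C=(let w = (6 + 7) in ((λp. ((λq. -3) 4)) w)) | E=∅ | S=∅ | K=∅]
[1] [C=(6 + 7) | E=∅ | S=∅ | K=[let w]]
[2] [C=6 | E=∅ | S=∅ | K=[addR :: let w]]
[3] [C=7 | E=∅ | S=∅ | K=[addL(6) :: let w]]
[4] [C=((λp. ((λq. -3) 4)) w) | E={w↦0} | S={0↦13} | K=∅]
[5] [C=(λp. ((λq. -3) 4)) | E={w↦0} | S={0↦13} | K=[arg]]
[6] [C=w | E={w↦0} | S={0↦13} | K=[fun]]
[7] [C=((λq. -3) 4) | E={p↦1, w↦0} | S={0↦13, 1↦13} | K=∅]
[8] [C=(λq. -3) | E={p↦1, w↦0} | S={0↦13, 1↦13} | K=[arg]]
[9] [C=4 | E={p↦1, w↦0} | S={0↦13, 1↦13} | K=[fun]]
[10] [C=-3 | E={q↦2, p↦1, w↦0} | S={0↦13, 1↦13, 2↦4} | K=∅]
→ final value -3

Answer: -3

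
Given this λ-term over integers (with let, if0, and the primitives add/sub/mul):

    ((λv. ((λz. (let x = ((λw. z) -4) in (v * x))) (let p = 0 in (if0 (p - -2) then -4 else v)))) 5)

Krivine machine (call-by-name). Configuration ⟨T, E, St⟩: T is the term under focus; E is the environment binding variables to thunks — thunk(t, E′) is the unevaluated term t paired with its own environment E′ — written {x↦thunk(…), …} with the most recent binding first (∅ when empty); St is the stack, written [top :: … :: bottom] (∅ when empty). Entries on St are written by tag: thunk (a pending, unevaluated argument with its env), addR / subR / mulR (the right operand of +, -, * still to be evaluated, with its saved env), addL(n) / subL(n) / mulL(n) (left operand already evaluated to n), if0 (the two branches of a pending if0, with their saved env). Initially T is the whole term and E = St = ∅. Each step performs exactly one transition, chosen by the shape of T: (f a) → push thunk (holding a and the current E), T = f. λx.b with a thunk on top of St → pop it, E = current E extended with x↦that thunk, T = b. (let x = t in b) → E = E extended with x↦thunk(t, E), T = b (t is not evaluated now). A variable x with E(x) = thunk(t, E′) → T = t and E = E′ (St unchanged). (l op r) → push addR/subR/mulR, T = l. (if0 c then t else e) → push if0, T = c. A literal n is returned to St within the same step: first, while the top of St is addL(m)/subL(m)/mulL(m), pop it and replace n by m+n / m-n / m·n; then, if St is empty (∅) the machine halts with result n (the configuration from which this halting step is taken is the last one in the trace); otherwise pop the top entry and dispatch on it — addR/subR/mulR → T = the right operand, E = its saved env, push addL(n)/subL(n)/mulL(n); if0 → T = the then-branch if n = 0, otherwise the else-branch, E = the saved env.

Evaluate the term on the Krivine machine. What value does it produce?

step 0: <T=((λv. ((λz. (let x = ((λw. z) -4) in (v * x))) (let p = 0 in (if0 (p - -2) then -4 else v)))) 5), E=∅, St=∅>
step 1: <T=(λv. ((λz. (let x = ((λw. z) -4) in (v * x))) (let p = 0 in (if0 (p - -2) then -4 else v)))), E=∅, St=[thunk]>
step 2: <T=((λz. (let x = ((λw. z) -4) in (v * x))) (let p = 0 in (if0 (p - -2) then -4 else v))), E={v↦thunk(5, ∅)}, St=∅>
step 3: <T=(λz. (let x = ((λw. z) -4) in (v * x))), E={v↦thunk(5, ∅)}, St=[thunk]>
step 4: <T=(let x = ((λw. z) -4) in (v * x)), E={z↦thunk((let p = 0 in (if0 (p - -2) then -4 else v)), {v↦thunk(5, ∅)}), v↦thunk(5, ∅)}, St=∅>
step 5: <T=(v * x), E={x↦thunk(((λw. z) -4), {z↦thunk((let p = 0 in (if0 (p - -2) then -4 else v)), {v↦thunk(5, ∅)}), v↦thunk(5, ∅)}), z↦thunk((let p = 0 in (if0 (p - -2) then -4 else v)), {v↦thunk(5, ∅)}), v↦thunk(5, ∅)}, St=∅>
step 6: <T=v, E={x↦thunk(((λw. z) -4), {z↦thunk((let p = 0 in (if0 (p - -2) then -4 else v)), {v↦thunk(5, ∅)}), v↦thunk(5, ∅)}), z↦thunk((let p = 0 in (if0 (p - -2) then -4 else v)), {v↦thunk(5, ∅)}), v↦thunk(5, ∅)}, St=[mulR]>
step 7: <T=5, E=∅, St=[mulR]>
step 8: <T=x, E={x↦thunk(((λw. z) -4), {z↦thunk((let p = 0 in (if0 (p - -2) then -4 else v)), {v↦thunk(5, ∅)}), v↦thunk(5, ∅)}), z↦thunk((let p = 0 in (if0 (p - -2) then -4 else v)), {v↦thunk(5, ∅)}), v↦thunk(5, ∅)}, St=[mulL(5)]>
step 9: <T=((λw. z) -4), E={z↦thunk((let p = 0 in (if0 (p - -2) then -4 else v)), {v↦thunk(5, ∅)}), v↦thunk(5, ∅)}, St=[mulL(5)]>
step 10: <T=(λw. z), E={z↦thunk((let p = 0 in (if0 (p - -2) then -4 else v)), {v↦thunk(5, ∅)}), v↦thunk(5, ∅)}, St=[thunk :: mulL(5)]>
step 11: <T=z, E={w↦thunk(-4, {z↦thunk((let p = 0 in (if0 (p - -2) then -4 else v)), {v↦thunk(5, ∅)}), v↦thunk(5, ∅)}), z↦thunk((let p = 0 in (if0 (p - -2) then -4 else v)), {v↦thunk(5, ∅)}), v↦thunk(5, ∅)}, St=[mulL(5)]>
step 12: <T=(let p = 0 in (if0 (p - -2) then -4 else v)), E={v↦thunk(5, ∅)}, St=[mulL(5)]>
step 13: <T=(if0 (p - -2) then -4 else v), E={p↦thunk(0, {v↦thunk(5, ∅)}), v↦thunk(5, ∅)}, St=[mulL(5)]>
step 14: <T=(p - -2), E={p↦thunk(0, {v↦thunk(5, ∅)}), v↦thunk(5, ∅)}, St=[if0 :: mulL(5)]>
step 15: <T=p, E={p↦thunk(0, {v↦thunk(5, ∅)}), v↦thunk(5, ∅)}, St=[subR :: if0 :: mulL(5)]>
step 16: <T=0, E={v↦thunk(5, ∅)}, St=[subR :: if0 :: mulL(5)]>
step 17: <T=-2, E={p↦thunk(0, {v↦thunk(5, ∅)}), v↦thunk(5, ∅)}, St=[subL(0) :: if0 :: mulL(5)]>
step 18: <T=v, E={p↦thunk(0, {v↦thunk(5, ∅)}), v↦thunk(5, ∅)}, St=[mulL(5)]>
step 19: <T=5, E=∅, St=[mulL(5)]>
→ final value 25

Answer: 25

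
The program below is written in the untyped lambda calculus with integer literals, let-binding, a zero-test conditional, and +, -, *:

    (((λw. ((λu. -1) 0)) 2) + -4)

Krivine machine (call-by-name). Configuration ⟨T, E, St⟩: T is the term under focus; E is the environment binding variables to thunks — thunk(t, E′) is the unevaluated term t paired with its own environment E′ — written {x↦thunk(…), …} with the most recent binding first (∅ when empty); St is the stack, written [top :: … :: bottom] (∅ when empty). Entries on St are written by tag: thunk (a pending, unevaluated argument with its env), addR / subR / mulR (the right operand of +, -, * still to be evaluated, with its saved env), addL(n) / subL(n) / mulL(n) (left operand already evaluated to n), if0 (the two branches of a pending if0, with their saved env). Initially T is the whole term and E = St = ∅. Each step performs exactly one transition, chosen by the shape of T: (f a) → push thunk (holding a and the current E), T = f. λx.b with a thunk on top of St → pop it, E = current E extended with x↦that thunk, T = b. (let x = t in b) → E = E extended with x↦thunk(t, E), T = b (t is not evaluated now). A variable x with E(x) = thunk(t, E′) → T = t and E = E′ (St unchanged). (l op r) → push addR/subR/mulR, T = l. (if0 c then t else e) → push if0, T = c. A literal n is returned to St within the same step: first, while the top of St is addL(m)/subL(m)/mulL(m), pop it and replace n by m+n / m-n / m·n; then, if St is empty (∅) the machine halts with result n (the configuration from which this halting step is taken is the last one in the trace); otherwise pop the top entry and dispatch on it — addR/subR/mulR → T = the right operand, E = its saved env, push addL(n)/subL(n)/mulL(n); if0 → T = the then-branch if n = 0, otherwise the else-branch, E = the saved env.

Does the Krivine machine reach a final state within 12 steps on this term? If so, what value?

Answer: -5

Machine steps:
[0] <T=(((λw. ((λu. -1) 0)) 2) + -4), E=∅, St=∅>
[1] <T=((λw. ((λu. -1) 0)) 2), E=∅, St=[addR]>
[2] <T=(λw. ((λu. -1) 0)), E=∅, St=[thunk :: addR]>
[3] <T=((λu. -1) 0), E={w↦thunk(2, ∅)}, St=[addR]>
[4] <T=(λu. -1), E={w↦thunk(2, ∅)}, St=[thunk :: addR]>
[5] <T=-1, E={u↦thunk(0, {w↦thunk(2, ∅)}), w↦thunk(2, ∅)}, St=[addR]>
[6] <T=-4, E=∅, St=[addL(-1)]>
→ final value -5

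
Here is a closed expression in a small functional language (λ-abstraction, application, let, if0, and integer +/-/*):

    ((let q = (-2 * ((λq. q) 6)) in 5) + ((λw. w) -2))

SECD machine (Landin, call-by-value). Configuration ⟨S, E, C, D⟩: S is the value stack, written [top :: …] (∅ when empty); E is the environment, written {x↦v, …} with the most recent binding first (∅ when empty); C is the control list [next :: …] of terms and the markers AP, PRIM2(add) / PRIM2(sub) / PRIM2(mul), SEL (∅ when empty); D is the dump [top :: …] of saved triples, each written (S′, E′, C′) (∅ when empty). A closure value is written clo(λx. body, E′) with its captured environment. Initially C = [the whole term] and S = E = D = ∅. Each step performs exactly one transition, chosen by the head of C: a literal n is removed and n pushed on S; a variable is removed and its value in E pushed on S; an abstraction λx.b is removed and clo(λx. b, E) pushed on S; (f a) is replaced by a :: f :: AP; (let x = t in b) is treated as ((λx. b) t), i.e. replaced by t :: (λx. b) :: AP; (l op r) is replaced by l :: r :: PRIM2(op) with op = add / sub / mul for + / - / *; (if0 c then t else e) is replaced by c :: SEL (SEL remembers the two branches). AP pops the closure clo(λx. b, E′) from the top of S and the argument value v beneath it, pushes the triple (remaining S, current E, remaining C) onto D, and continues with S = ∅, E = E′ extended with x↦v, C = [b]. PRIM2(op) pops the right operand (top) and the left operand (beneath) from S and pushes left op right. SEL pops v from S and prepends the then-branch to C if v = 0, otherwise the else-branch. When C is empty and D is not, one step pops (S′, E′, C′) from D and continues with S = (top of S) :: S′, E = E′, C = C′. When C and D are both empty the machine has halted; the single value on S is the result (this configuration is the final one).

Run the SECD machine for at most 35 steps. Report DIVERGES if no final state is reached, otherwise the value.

[0] [S=∅ | E=∅ | C=[((let q = (-2 * ((λq. q) 6)) in 5) + ((λw. w) -2))] | D=∅]
[1] [S=∅ | E=∅ | C=[(let q = (-2 * ((λq. q) 6)) in 5) :: ((λw. w) -2) :: PRIM2(add)] | D=∅]
[2] [S=∅ | E=∅ | C=[(-2 * ((λq. q) 6)) :: (λq. 5) :: AP :: ((λw. w) -2) :: PRIM2(add)] | D=∅]
[3] [S=∅ | E=∅ | C=[-2 :: ((λq. q) 6) :: PRIM2(mul) :: (λq. 5) :: AP :: ((λw. w) -2) :: PRIM2(add)] | D=∅]
[4] [S=[-2] | E=∅ | C=[((λq. q) 6) :: PRIM2(mul) :: (λq. 5) :: AP :: ((λw. w) -2) :: PRIM2(add)] | D=∅]
[5] [S=[-2] | E=∅ | C=[6 :: (λq. q) :: AP :: PRIM2(mul) :: (λq. 5) :: AP :: ((λw. w) -2) :: PRIM2(add)] | D=∅]
[6] [S=[6 :: -2] | E=∅ | C=[(λq. q) :: AP :: PRIM2(mul) :: (λq. 5) :: AP :: ((λw. w) -2) :: PRIM2(add)] | D=∅]
[7] [S=[clo(λq. q, ∅) :: 6 :: -2] | E=∅ | C=[AP :: PRIM2(mul) :: (λq. 5) :: AP :: ((λw. w) -2) :: PRIM2(add)] | D=∅]
[8] [S=∅ | E={q↦6} | C=[q] | D=[([-2], ∅, [PRIM2(mul) :: (λq. 5) :: AP :: ((λw. w) -2) :: PRIM2(add)])]]
[9] [S=[6] | E={q↦6} | C=∅ | D=[([-2], ∅, [PRIM2(mul) :: (λq. 5) :: AP :: ((λw. w) -2) :: PRIM2(add)])]]
[10] [S=[6 :: -2] | E=∅ | C=[PRIM2(mul) :: (λq. 5) :: AP :: ((λw. w) -2) :: PRIM2(add)] | D=∅]
[11] [S=[-12] | E=∅ | C=[(λq. 5) :: AP :: ((λw. w) -2) :: PRIM2(add)] | D=∅]
[12] [S=[clo(λq. 5, ∅) :: -12] | E=∅ | C=[AP :: ((λw. w) -2) :: PRIM2(add)] | D=∅]
[13] [S=∅ | E={q↦-12} | C=[5] | D=[(∅, ∅, [((λw. w) -2) :: PRIM2(add)])]]
[14] [S=[5] | E={q↦-12} | C=∅ | D=[(∅, ∅, [((λw. w) -2) :: PRIM2(add)])]]
[15] [S=[5] | E=∅ | C=[((λw. w) -2) :: PRIM2(add)] | D=∅]
[16] [S=[5] | E=∅ | C=[-2 :: (λw. w) :: AP :: PRIM2(add)] | D=∅]
[17] [S=[-2 :: 5] | E=∅ | C=[(λw. w) :: AP :: PRIM2(add)] | D=∅]
[18] [S=[clo(λw. w, ∅) :: -2 :: 5] | E=∅ | C=[AP :: PRIM2(add)] | D=∅]
[19] [S=∅ | E={w↦-2} | C=[w] | D=[([5], ∅, [PRIM2(add)])]]
[20] [S=[-2] | E={w↦-2} | C=∅ | D=[([5], ∅, [PRIM2(add)])]]
[21] [S=[-2 :: 5] | E=∅ | C=[PRIM2(add)] | D=∅]
[22] [S=[3] | E=∅ | C=∅ | D=∅]
→ final value 3

Answer: 3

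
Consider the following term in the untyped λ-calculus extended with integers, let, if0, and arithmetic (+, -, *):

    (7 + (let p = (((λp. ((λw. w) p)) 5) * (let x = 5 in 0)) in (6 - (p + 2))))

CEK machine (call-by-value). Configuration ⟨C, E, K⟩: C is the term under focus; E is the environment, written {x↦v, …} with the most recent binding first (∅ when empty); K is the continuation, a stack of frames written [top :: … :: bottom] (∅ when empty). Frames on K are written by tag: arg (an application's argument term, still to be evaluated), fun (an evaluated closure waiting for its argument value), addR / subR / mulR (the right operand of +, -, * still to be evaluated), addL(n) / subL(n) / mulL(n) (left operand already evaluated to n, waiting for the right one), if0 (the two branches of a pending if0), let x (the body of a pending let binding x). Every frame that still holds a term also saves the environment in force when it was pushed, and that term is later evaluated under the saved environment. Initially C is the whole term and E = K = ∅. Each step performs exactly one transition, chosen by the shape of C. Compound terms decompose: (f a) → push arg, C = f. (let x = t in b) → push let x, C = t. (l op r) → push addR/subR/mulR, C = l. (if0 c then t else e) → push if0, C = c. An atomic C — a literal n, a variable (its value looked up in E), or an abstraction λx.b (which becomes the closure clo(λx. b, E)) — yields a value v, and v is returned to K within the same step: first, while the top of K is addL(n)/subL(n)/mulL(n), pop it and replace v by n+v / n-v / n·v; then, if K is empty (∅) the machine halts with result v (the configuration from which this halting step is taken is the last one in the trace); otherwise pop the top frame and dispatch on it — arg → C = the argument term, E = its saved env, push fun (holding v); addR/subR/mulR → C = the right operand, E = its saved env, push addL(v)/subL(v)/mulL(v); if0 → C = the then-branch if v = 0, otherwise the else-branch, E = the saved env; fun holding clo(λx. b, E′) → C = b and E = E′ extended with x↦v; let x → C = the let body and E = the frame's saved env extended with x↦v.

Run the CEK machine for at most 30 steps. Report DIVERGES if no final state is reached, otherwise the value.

step 0: <C=(7 + (let p = (((λp. ((λw. w) p)) 5) * (let x = 5 in 0)) in (6 - (p + 2)))), E=∅, K=∅>
step 1: <C=7, E=∅, K=[addR]>
step 2: <C=(let p = (((λp. ((λw. w) p)) 5) * (let x = 5 in 0)) in (6 - (p + 2))), E=∅, K=[addL(7)]>
step 3: <C=(((λp. ((λw. w) p)) 5) * (let x = 5 in 0)), E=∅, K=[let p :: addL(7)]>
step 4: <C=((λp. ((λw. w) p)) 5), E=∅, K=[mulR :: let p :: addL(7)]>
step 5: <C=(λp. ((λw. w) p)), E=∅, K=[arg :: mulR :: let p :: addL(7)]>
step 6: <C=5, E=∅, K=[fun :: mulR :: let p :: addL(7)]>
step 7: <C=((λw. w) p), E={p↦5}, K=[mulR :: let p :: addL(7)]>
step 8: <C=(λw. w), E={p↦5}, K=[arg :: mulR :: let p :: addL(7)]>
step 9: <C=p, E={p↦5}, K=[fun :: mulR :: let p :: addL(7)]>
step 10: <C=w, E={w↦5, p↦5}, K=[mulR :: let p :: addL(7)]>
step 11: <C=(let x = 5 in 0), E=∅, K=[mulL(5) :: let p :: addL(7)]>
step 12: <C=5, E=∅, K=[let x :: mulL(5) :: let p :: addL(7)]>
step 13: <C=0, E={x↦5}, K=[mulL(5) :: let p :: addL(7)]>
step 14: <C=(6 - (p + 2)), E={p↦0}, K=[addL(7)]>
step 15: <C=6, E={p↦0}, K=[subR :: addL(7)]>
step 16: <C=(p + 2), E={p↦0}, K=[subL(6) :: addL(7)]>
step 17: <C=p, E={p↦0}, K=[addR :: subL(6) :: addL(7)]>
step 18: <C=2, E={p↦0}, K=[addL(0) :: subL(6) :: addL(7)]>
→ final value 11

Answer: 11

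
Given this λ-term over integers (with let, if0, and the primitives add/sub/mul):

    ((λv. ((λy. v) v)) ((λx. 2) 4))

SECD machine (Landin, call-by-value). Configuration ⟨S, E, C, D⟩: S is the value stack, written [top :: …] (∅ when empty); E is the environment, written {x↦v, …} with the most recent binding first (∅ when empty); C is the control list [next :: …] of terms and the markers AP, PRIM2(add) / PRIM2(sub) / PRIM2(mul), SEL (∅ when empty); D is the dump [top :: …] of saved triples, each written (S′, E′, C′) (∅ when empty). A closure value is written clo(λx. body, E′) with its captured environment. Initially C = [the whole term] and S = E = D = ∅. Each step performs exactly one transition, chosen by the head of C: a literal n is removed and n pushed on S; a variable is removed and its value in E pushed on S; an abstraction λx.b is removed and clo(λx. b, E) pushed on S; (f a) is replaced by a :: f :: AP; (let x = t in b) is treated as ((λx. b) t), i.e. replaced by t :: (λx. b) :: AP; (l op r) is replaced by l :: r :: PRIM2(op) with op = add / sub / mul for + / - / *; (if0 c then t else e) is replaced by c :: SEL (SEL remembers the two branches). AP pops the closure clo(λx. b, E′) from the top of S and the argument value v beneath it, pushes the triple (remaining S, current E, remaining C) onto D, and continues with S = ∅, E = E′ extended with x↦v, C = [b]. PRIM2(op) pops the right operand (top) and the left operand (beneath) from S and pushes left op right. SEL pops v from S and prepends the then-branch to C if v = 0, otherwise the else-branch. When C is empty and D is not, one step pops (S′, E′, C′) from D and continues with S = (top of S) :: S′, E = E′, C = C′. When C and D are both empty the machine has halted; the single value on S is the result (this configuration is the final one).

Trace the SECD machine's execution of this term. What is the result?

Answer: 2

Execution trace:
[0] <S=∅, E=∅, C=[((λv. ((λy. v) v)) ((λx. 2) 4))], D=∅>
[1] <S=∅, E=∅, C=[((λx. 2) 4) :: (λv. ((λy. v) v)) :: AP], D=∅>
[2] <S=∅, E=∅, C=[4 :: (λx. 2) :: AP :: (λv. ((λy. v) v)) :: AP], D=∅>
[3] <S=[4], E=∅, C=[(λx. 2) :: AP :: (λv. ((λy. v) v)) :: AP], D=∅>
[4] <S=[clo(λx. 2, ∅) :: 4], E=∅, C=[AP :: (λv. ((λy. v) v)) :: AP], D=∅>
[5] <S=∅, E={x↦4}, C=[2], D=[(∅, ∅, [(λv. ((λy. v) v)) :: AP])]>
[6] <S=[2], E={x↦4}, C=∅, D=[(∅, ∅, [(λv. ((λy. v) v)) :: AP])]>
[7] <S=[2], E=∅, C=[(λv. ((λy. v) v)) :: AP], D=∅>
[8] <S=[clo(λv. ((λy. v) v), ∅) :: 2], E=∅, C=[AP], D=∅>
[9] <S=∅, E={v↦2}, C=[((λy. v) v)], D=[(∅, ∅, ∅)]>
[10] <S=∅, E={v↦2}, C=[v :: (λy. v) :: AP], D=[(∅, ∅, ∅)]>
[11] <S=[2], E={v↦2}, C=[(λy. v) :: AP], D=[(∅, ∅, ∅)]>
[12] <S=[clo(λy. v, {v↦2}) :: 2], E={v↦2}, C=[AP], D=[(∅, ∅, ∅)]>
[13] <S=∅, E={y↦2, v↦2}, C=[v], D=[(∅, {v↦2}, ∅) :: (∅, ∅, ∅)]>
[14] <S=[2], E={y↦2, v↦2}, C=∅, D=[(∅, {v↦2}, ∅) :: (∅, ∅, ∅)]>
[15] <S=[2], E={v↦2}, C=∅, D=[(∅, ∅, ∅)]>
[16] <S=[2], E=∅, C=∅, D=∅>
→ final value 2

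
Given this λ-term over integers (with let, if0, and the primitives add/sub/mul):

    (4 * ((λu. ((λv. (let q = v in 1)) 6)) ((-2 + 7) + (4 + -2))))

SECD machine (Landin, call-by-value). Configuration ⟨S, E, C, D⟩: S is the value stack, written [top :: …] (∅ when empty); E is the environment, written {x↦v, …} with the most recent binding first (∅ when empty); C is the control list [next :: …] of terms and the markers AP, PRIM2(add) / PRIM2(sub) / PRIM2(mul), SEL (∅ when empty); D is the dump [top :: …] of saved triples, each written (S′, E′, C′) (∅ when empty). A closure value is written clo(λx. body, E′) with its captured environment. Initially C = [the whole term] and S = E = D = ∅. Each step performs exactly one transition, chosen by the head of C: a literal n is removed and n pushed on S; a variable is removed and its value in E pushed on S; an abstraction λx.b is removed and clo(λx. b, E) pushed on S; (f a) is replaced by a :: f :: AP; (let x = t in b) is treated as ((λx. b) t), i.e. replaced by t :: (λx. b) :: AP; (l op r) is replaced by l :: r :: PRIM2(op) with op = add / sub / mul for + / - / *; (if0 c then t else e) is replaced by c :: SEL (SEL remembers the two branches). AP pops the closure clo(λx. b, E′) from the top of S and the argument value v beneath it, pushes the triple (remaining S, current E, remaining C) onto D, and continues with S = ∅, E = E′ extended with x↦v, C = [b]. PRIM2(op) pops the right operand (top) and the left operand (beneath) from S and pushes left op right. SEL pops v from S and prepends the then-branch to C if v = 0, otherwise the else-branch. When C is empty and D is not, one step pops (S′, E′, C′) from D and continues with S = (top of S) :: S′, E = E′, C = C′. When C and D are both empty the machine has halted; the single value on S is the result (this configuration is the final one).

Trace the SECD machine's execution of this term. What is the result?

step 0: [S=∅ | E=∅ | C=[(4 * ((λu. ((λv. (let q = v in 1)) 6)) ((-2 + 7) + (4 + -2))))] | D=∅]
step 1: [S=∅ | E=∅ | C=[4 :: ((λu. ((λv. (let q = v in 1)) 6)) ((-2 + 7) + (4 + -2))) :: PRIM2(mul)] | D=∅]
step 2: [S=[4] | E=∅ | C=[((λu. ((λv. (let q = v in 1)) 6)) ((-2 + 7) + (4 + -2))) :: PRIM2(mul)] | D=∅]
step 3: [S=[4] | E=∅ | C=[((-2 + 7) + (4 + -2)) :: (λu. ((λv. (let q = v in 1)) 6)) :: AP :: PRIM2(mul)] | D=∅]
step 4: [S=[4] | E=∅ | C=[(-2 + 7) :: (4 + -2) :: PRIM2(add) :: (λu. ((λv. (let q = v in 1)) 6)) :: AP :: PRIM2(mul)] | D=∅]
step 5: [S=[4] | E=∅ | C=[-2 :: 7 :: PRIM2(add) :: (4 + -2) :: PRIM2(add) :: (λu. ((λv. (let q = v in 1)) 6)) :: AP :: PRIM2(mul)] | D=∅]
step 6: [S=[-2 :: 4] | E=∅ | C=[7 :: PRIM2(add) :: (4 + -2) :: PRIM2(add) :: (λu. ((λv. (let q = v in 1)) 6)) :: AP :: PRIM2(mul)] | D=∅]
step 7: [S=[7 :: -2 :: 4] | E=∅ | C=[PRIM2(add) :: (4 + -2) :: PRIM2(add) :: (λu. ((λv. (let q = v in 1)) 6)) :: AP :: PRIM2(mul)] | D=∅]
step 8: [S=[5 :: 4] | E=∅ | C=[(4 + -2) :: PRIM2(add) :: (λu. ((λv. (let q = v in 1)) 6)) :: AP :: PRIM2(mul)] | D=∅]
step 9: [S=[5 :: 4] | E=∅ | C=[4 :: -2 :: PRIM2(add) :: PRIM2(add) :: (λu. ((λv. (let q = v in 1)) 6)) :: AP :: PRIM2(mul)] | D=∅]
step 10: [S=[4 :: 5 :: 4] | E=∅ | C=[-2 :: PRIM2(add) :: PRIM2(add) :: (λu. ((λv. (let q = v in 1)) 6)) :: AP :: PRIM2(mul)] | D=∅]
step 11: [S=[-2 :: 4 :: 5 :: 4] | E=∅ | C=[PRIM2(add) :: PRIM2(add) :: (λu. ((λv. (let q = v in 1)) 6)) :: AP :: PRIM2(mul)] | D=∅]
step 12: [S=[2 :: 5 :: 4] | E=∅ | C=[PRIM2(add) :: (λu. ((λv. (let q = v in 1)) 6)) :: AP :: PRIM2(mul)] | D=∅]
step 13: [S=[7 :: 4] | E=∅ | C=[(λu. ((λv. (let q = v in 1)) 6)) :: AP :: PRIM2(mul)] | D=∅]
step 14: [S=[clo(λu. ((λv. (let q = v in 1)) 6), ∅) :: 7 :: 4] | E=∅ | C=[AP :: PRIM2(mul)] | D=∅]
step 15: [S=∅ | E={u↦7} | C=[((λv. (let q = v in 1)) 6)] | D=[([4], ∅, [PRIM2(mul)])]]
step 16: [S=∅ | E={u↦7} | C=[6 :: (λv. (let q = v in 1)) :: AP] | D=[([4], ∅, [PRIM2(mul)])]]
step 17: [S=[6] | E={u↦7} | C=[(λv. (let q = v in 1)) :: AP] | D=[([4], ∅, [PRIM2(mul)])]]
step 18: [S=[clo(λv. (let q = v in 1), {u↦7}) :: 6] | E={u↦7} | C=[AP] | D=[([4], ∅, [PRIM2(mul)])]]
step 19: [S=∅ | E={v↦6, u↦7} | C=[(let q = v in 1)] | D=[(∅, {u↦7}, ∅) :: ([4], ∅, [PRIM2(mul)])]]
step 20: [S=∅ | E={v↦6, u↦7} | C=[v :: (λq. 1) :: AP] | D=[(∅, {u↦7}, ∅) :: ([4], ∅, [PRIM2(mul)])]]
step 21: [S=[6] | E={v↦6, u↦7} | C=[(λq. 1) :: AP] | D=[(∅, {u↦7}, ∅) :: ([4], ∅, [PRIM2(mul)])]]
step 22: [S=[clo(λq. 1, {v↦6, u↦7}) :: 6] | E={v↦6, u↦7} | C=[AP] | D=[(∅, {u↦7}, ∅) :: ([4], ∅, [PRIM2(mul)])]]
step 23: [S=∅ | E={q↦6, v↦6, u↦7} | C=[1] | D=[(∅, {v↦6, u↦7}, ∅) :: (∅, {u↦7}, ∅) :: ([4], ∅, [PRIM2(mul)])]]
step 24: [S=[1] | E={q↦6, v↦6, u↦7} | C=∅ | D=[(∅, {v↦6, u↦7}, ∅) :: (∅, {u↦7}, ∅) :: ([4], ∅, [PRIM2(mul)])]]
step 25: [S=[1] | E={v↦6, u↦7} | C=∅ | D=[(∅, {u↦7}, ∅) :: ([4], ∅, [PRIM2(mul)])]]
step 26: [S=[1] | E={u↦7} | C=∅ | D=[([4], ∅, [PRIM2(mul)])]]
step 27: [S=[1 :: 4] | E=∅ | C=[PRIM2(mul)] | D=∅]
step 28: [S=[4] | E=∅ | C=∅ | D=∅]
→ final value 4

Answer: 4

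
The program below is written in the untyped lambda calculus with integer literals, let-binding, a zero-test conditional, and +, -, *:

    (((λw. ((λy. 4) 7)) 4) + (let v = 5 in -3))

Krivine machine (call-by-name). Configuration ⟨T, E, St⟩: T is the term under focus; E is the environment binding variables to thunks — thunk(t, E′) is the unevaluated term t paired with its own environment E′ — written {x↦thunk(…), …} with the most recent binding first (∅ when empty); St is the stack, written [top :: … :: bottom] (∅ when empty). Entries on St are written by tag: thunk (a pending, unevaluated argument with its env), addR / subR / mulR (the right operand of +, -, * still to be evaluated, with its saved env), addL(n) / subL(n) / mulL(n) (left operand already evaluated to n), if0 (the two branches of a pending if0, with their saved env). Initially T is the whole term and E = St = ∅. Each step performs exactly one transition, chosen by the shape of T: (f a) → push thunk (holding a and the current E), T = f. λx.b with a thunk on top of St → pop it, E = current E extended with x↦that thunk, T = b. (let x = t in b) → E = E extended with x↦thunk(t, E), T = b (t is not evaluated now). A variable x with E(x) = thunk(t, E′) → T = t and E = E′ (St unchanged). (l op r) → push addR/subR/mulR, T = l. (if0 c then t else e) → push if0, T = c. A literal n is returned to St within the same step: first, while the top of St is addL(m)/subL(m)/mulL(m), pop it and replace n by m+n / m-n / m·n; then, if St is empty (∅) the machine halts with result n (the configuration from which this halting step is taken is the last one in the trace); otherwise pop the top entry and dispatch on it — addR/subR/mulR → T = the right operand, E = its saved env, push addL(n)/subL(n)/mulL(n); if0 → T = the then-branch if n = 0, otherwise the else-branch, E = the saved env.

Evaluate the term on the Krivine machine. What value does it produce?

[0] <T=(((λw. ((λy. 4) 7)) 4) + (let v = 5 in -3)), E=∅, St=∅>
[1] <T=((λw. ((λy. 4) 7)) 4), E=∅, St=[addR]>
[2] <T=(λw. ((λy. 4) 7)), E=∅, St=[thunk :: addR]>
[3] <T=((λy. 4) 7), E={w↦thunk(4, ∅)}, St=[addR]>
[4] <T=(λy. 4), E={w↦thunk(4, ∅)}, St=[thunk :: addR]>
[5] <T=4, E={y↦thunk(7, {w↦thunk(4, ∅)}), w↦thunk(4, ∅)}, St=[addR]>
[6] <T=(let v = 5 in -3), E=∅, St=[addL(4)]>
[7] <T=-3, E={v↦thunk(5, ∅)}, St=[addL(4)]>
→ final value 1

Answer: 1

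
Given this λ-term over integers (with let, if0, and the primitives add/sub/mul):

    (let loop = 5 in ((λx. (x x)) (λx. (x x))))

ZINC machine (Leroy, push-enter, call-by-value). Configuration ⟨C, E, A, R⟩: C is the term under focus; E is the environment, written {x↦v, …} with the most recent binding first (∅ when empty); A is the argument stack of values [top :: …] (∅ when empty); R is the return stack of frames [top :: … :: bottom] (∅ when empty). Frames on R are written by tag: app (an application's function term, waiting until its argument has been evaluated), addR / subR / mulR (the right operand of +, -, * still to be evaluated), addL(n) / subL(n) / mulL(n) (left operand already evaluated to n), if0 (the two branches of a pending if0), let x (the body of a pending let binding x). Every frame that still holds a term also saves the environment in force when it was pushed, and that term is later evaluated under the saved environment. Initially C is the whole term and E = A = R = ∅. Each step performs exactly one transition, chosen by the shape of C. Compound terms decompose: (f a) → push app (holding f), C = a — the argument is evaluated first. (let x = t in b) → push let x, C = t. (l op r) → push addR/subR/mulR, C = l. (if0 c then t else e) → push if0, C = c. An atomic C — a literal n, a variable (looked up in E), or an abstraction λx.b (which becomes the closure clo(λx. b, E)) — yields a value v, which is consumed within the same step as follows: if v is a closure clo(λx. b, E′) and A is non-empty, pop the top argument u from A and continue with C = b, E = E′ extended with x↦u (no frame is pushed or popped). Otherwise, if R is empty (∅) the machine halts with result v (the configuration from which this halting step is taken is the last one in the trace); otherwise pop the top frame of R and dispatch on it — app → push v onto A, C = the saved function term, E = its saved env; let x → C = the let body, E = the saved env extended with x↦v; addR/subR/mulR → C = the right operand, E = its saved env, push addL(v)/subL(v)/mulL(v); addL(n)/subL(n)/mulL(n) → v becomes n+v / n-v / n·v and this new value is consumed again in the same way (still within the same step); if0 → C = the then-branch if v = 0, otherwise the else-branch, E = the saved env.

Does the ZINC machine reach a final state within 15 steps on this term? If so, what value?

0. ⟨C=(let loop = 5 in ((λx. (x x)) (λx. (x x)))); E=∅; A=∅; R=∅⟩
1. ⟨C=5; E=∅; A=∅; R=[let loop]⟩
2. ⟨C=((λx. (x x)) (λx. (x x))); E={loop↦5}; A=∅; R=∅⟩
3. ⟨C=(λx. (x x)); E={loop↦5}; A=∅; R=[app]⟩
4. ⟨C=(λx. (x x)); E={loop↦5}; A=[clo(λx. (x x), {loop↦5})]; R=∅⟩
5. ⟨C=(x x); E={x↦clo(λx. (x x), {loop↦5}), loop↦5}; A=∅; R=∅⟩
6. ⟨C=x; E={x↦clo(λx. (x x), {loop↦5}), loop↦5}; A=∅; R=[app]⟩
7. ⟨C=x; E={x↦clo(λx. (x x), {loop↦5}), loop↦5}; A=[clo(λx. (x x), {loop↦5})]; R=∅⟩
… configuration repeats with period 3 (steps 5–7 recur indefinitely) …

Answer: DIVERGES (no final state within 15 steps)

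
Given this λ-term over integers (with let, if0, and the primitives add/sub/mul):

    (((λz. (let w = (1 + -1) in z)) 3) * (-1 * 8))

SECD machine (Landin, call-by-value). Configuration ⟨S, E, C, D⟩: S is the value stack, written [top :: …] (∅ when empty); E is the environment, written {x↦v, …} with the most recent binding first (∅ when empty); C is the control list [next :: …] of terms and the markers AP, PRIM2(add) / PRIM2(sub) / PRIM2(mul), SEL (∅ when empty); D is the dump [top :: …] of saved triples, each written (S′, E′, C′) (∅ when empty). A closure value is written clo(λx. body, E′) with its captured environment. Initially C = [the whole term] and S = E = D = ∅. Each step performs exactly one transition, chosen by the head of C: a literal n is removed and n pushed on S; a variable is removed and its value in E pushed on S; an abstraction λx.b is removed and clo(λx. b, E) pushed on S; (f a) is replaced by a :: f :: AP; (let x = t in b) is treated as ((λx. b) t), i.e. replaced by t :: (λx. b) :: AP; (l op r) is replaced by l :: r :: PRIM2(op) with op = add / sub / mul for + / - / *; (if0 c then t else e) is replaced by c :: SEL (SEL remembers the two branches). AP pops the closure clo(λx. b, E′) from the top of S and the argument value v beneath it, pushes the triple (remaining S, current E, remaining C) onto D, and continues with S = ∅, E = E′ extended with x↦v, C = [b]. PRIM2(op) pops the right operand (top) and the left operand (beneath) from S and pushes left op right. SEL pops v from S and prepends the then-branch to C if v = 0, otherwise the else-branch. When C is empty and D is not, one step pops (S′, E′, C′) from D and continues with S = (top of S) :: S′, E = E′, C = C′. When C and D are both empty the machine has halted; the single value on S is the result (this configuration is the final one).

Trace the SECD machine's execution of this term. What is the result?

[0] <S=∅, E=∅, C=[(((λz. (let w = (1 + -1) in z)) 3) * (-1 * 8))], D=∅>
[1] <S=∅, E=∅, C=[((λz. (let w = (1 + -1) in z)) 3) :: (-1 * 8) :: PRIM2(mul)], D=∅>
[2] <S=∅, E=∅, C=[3 :: (λz. (let w = (1 + -1) in z)) :: AP :: (-1 * 8) :: PRIM2(mul)], D=∅>
[3] <S=[3], E=∅, C=[(λz. (let w = (1 + -1) in z)) :: AP :: (-1 * 8) :: PRIM2(mul)], D=∅>
[4] <S=[clo(λz. (let w = (1 + -1) in z), ∅) :: 3], E=∅, C=[AP :: (-1 * 8) :: PRIM2(mul)], D=∅>
[5] <S=∅, E={z↦3}, C=[(let w = (1 + -1) in z)], D=[(∅, ∅, [(-1 * 8) :: PRIM2(mul)])]>
[6] <S=∅, E={z↦3}, C=[(1 + -1) :: (λw. z) :: AP], D=[(∅, ∅, [(-1 * 8) :: PRIM2(mul)])]>
[7] <S=∅, E={z↦3}, C=[1 :: -1 :: PRIM2(add) :: (λw. z) :: AP], D=[(∅, ∅, [(-1 * 8) :: PRIM2(mul)])]>
[8] <S=[1], E={z↦3}, C=[-1 :: PRIM2(add) :: (λw. z) :: AP], D=[(∅, ∅, [(-1 * 8) :: PRIM2(mul)])]>
[9] <S=[-1 :: 1], E={z↦3}, C=[PRIM2(add) :: (λw. z) :: AP], D=[(∅, ∅, [(-1 * 8) :: PRIM2(mul)])]>
[10] <S=[0], E={z↦3}, C=[(λw. z) :: AP], D=[(∅, ∅, [(-1 * 8) :: PRIM2(mul)])]>
[11] <S=[clo(λw. z, {z↦3}) :: 0], E={z↦3}, C=[AP], D=[(∅, ∅, [(-1 * 8) :: PRIM2(mul)])]>
[12] <S=∅, E={w↦0, z↦3}, C=[z], D=[(∅, {z↦3}, ∅) :: (∅, ∅, [(-1 * 8) :: PRIM2(mul)])]>
[13] <S=[3], E={w↦0, z↦3}, C=∅, D=[(∅, {z↦3}, ∅) :: (∅, ∅, [(-1 * 8) :: PRIM2(mul)])]>
[14] <S=[3], E={z↦3}, C=∅, D=[(∅, ∅, [(-1 * 8) :: PRIM2(mul)])]>
[15] <S=[3], E=∅, C=[(-1 * 8) :: PRIM2(mul)], D=∅>
[16] <S=[3], E=∅, C=[-1 :: 8 :: PRIM2(mul) :: PRIM2(mul)], D=∅>
[17] <S=[-1 :: 3], E=∅, C=[8 :: PRIM2(mul) :: PRIM2(mul)], D=∅>
[18] <S=[8 :: -1 :: 3], E=∅, C=[PRIM2(mul) :: PRIM2(mul)], D=∅>
[19] <S=[-8 :: 3], E=∅, C=[PRIM2(mul)], D=∅>
[20] <S=[-24], E=∅, C=∅, D=∅>
→ final value -24

Answer: -24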